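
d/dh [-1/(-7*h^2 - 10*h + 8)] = 2*(-7*h - 5)/(7*h^2 + 10*h - 8)^2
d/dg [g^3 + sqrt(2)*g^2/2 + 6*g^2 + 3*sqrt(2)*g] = 3*g^2 + sqrt(2)*g + 12*g + 3*sqrt(2)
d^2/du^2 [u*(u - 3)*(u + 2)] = 6*u - 2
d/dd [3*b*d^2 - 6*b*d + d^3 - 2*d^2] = 6*b*d - 6*b + 3*d^2 - 4*d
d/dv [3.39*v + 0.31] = 3.39000000000000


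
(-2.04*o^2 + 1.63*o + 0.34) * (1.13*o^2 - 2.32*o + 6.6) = -2.3052*o^4 + 6.5747*o^3 - 16.8614*o^2 + 9.9692*o + 2.244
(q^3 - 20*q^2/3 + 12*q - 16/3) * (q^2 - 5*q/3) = q^5 - 25*q^4/3 + 208*q^3/9 - 76*q^2/3 + 80*q/9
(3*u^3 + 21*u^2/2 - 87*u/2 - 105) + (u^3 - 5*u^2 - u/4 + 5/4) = 4*u^3 + 11*u^2/2 - 175*u/4 - 415/4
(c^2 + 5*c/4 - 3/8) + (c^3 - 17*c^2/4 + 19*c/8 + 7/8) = c^3 - 13*c^2/4 + 29*c/8 + 1/2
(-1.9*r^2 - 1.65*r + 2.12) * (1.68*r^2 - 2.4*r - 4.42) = -3.192*r^4 + 1.788*r^3 + 15.9196*r^2 + 2.205*r - 9.3704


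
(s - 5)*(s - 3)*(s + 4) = s^3 - 4*s^2 - 17*s + 60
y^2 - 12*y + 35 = (y - 7)*(y - 5)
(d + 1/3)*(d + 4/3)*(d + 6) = d^3 + 23*d^2/3 + 94*d/9 + 8/3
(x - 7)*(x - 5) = x^2 - 12*x + 35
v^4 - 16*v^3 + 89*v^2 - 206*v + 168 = (v - 7)*(v - 4)*(v - 3)*(v - 2)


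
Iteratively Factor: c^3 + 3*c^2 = (c)*(c^2 + 3*c) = c*(c + 3)*(c)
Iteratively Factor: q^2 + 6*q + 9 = (q + 3)*(q + 3)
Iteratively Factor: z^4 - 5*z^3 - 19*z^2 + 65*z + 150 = (z - 5)*(z^3 - 19*z - 30) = (z - 5)*(z + 3)*(z^2 - 3*z - 10) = (z - 5)^2*(z + 3)*(z + 2)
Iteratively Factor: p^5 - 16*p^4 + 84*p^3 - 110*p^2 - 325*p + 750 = (p + 2)*(p^4 - 18*p^3 + 120*p^2 - 350*p + 375) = (p - 5)*(p + 2)*(p^3 - 13*p^2 + 55*p - 75) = (p - 5)*(p - 3)*(p + 2)*(p^2 - 10*p + 25) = (p - 5)^2*(p - 3)*(p + 2)*(p - 5)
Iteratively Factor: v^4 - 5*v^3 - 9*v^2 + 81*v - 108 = (v - 3)*(v^3 - 2*v^2 - 15*v + 36) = (v - 3)*(v + 4)*(v^2 - 6*v + 9) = (v - 3)^2*(v + 4)*(v - 3)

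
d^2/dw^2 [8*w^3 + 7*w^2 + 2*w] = 48*w + 14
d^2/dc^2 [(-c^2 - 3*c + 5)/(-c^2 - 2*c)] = 2*(c^3 - 15*c^2 - 30*c - 20)/(c^3*(c^3 + 6*c^2 + 12*c + 8))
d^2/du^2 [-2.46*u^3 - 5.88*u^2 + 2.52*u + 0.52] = -14.76*u - 11.76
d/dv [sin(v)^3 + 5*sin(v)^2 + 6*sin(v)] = (3*sin(v)^2 + 10*sin(v) + 6)*cos(v)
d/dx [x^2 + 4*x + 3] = 2*x + 4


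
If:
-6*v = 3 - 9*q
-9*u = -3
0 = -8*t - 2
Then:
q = 2*v/3 + 1/3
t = -1/4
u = 1/3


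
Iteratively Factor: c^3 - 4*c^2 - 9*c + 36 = (c - 3)*(c^2 - c - 12) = (c - 4)*(c - 3)*(c + 3)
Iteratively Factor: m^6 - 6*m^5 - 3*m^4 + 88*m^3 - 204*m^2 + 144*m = (m - 3)*(m^5 - 3*m^4 - 12*m^3 + 52*m^2 - 48*m) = m*(m - 3)*(m^4 - 3*m^3 - 12*m^2 + 52*m - 48) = m*(m - 3)*(m - 2)*(m^3 - m^2 - 14*m + 24) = m*(m - 3)^2*(m - 2)*(m^2 + 2*m - 8) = m*(m - 3)^2*(m - 2)*(m + 4)*(m - 2)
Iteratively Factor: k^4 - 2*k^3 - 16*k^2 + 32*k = (k - 2)*(k^3 - 16*k) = (k - 4)*(k - 2)*(k^2 + 4*k) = k*(k - 4)*(k - 2)*(k + 4)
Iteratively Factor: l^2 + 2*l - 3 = (l + 3)*(l - 1)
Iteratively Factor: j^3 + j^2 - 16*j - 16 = (j + 4)*(j^2 - 3*j - 4) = (j - 4)*(j + 4)*(j + 1)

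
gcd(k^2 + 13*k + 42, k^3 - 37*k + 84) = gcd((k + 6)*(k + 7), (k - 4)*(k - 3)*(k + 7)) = k + 7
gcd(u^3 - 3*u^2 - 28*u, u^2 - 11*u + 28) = u - 7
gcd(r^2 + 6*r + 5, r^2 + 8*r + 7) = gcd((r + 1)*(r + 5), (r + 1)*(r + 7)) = r + 1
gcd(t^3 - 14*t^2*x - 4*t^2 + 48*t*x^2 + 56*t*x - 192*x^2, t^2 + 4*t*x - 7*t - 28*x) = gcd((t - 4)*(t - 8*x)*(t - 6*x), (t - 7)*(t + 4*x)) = 1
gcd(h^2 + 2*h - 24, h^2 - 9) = 1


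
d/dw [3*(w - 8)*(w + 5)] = 6*w - 9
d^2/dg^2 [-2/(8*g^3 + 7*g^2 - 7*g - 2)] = 4*((24*g + 7)*(8*g^3 + 7*g^2 - 7*g - 2) - (24*g^2 + 14*g - 7)^2)/(8*g^3 + 7*g^2 - 7*g - 2)^3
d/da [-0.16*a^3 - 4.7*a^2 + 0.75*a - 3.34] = -0.48*a^2 - 9.4*a + 0.75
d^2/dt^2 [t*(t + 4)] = 2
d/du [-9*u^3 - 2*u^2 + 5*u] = -27*u^2 - 4*u + 5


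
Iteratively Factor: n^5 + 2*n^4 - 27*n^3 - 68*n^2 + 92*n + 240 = (n + 2)*(n^4 - 27*n^2 - 14*n + 120) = (n - 5)*(n + 2)*(n^3 + 5*n^2 - 2*n - 24) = (n - 5)*(n + 2)*(n + 3)*(n^2 + 2*n - 8) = (n - 5)*(n - 2)*(n + 2)*(n + 3)*(n + 4)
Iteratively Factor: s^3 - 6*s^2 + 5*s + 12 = (s - 4)*(s^2 - 2*s - 3) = (s - 4)*(s - 3)*(s + 1)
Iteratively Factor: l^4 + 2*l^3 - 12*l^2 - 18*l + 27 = (l - 1)*(l^3 + 3*l^2 - 9*l - 27) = (l - 1)*(l + 3)*(l^2 - 9) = (l - 1)*(l + 3)^2*(l - 3)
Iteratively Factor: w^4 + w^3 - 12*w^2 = (w)*(w^3 + w^2 - 12*w) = w*(w - 3)*(w^2 + 4*w) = w^2*(w - 3)*(w + 4)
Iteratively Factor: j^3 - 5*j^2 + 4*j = (j)*(j^2 - 5*j + 4) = j*(j - 1)*(j - 4)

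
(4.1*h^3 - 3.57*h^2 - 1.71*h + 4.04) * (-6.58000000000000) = -26.978*h^3 + 23.4906*h^2 + 11.2518*h - 26.5832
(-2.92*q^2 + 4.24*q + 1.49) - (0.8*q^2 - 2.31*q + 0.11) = -3.72*q^2 + 6.55*q + 1.38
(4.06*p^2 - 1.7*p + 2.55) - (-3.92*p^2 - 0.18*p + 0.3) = 7.98*p^2 - 1.52*p + 2.25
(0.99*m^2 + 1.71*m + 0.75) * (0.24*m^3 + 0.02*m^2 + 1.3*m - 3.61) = 0.2376*m^5 + 0.4302*m^4 + 1.5012*m^3 - 1.3359*m^2 - 5.1981*m - 2.7075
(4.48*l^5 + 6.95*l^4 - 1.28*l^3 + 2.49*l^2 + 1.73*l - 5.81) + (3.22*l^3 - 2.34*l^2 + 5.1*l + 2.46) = 4.48*l^5 + 6.95*l^4 + 1.94*l^3 + 0.15*l^2 + 6.83*l - 3.35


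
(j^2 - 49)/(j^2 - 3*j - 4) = (49 - j^2)/(-j^2 + 3*j + 4)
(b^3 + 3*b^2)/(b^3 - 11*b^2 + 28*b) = b*(b + 3)/(b^2 - 11*b + 28)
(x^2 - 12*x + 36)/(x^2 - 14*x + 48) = (x - 6)/(x - 8)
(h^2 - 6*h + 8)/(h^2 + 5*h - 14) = (h - 4)/(h + 7)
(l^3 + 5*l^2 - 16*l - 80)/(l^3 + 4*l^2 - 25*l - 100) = (l - 4)/(l - 5)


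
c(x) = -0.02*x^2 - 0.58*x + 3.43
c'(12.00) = -1.06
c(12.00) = -6.41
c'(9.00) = -0.94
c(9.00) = -3.41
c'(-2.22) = -0.49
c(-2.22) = 4.62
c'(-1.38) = -0.52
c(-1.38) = 4.19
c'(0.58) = -0.60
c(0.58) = 3.09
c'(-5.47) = -0.36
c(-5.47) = 6.00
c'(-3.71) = -0.43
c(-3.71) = 5.31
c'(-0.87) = -0.55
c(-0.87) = 3.92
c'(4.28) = -0.75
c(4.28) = 0.58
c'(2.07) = -0.66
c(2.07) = 2.14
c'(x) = -0.04*x - 0.58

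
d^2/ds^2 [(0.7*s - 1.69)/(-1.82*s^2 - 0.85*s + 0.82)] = (-(0.7*s - 1.69)*(3.64*s + 0.85)*(7.28*s + 1.7) + (7.644*s - 4.9616)*(1.82*s^2 + 0.85*s - 0.82))/(1.82*s^2 + 0.85*s - 0.82)^3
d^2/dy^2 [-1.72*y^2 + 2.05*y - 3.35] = -3.44000000000000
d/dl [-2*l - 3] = -2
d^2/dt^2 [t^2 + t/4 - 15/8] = 2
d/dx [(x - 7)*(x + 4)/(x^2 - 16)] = 3/(x^2 - 8*x + 16)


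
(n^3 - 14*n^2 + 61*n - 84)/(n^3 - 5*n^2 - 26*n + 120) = (n^2 - 10*n + 21)/(n^2 - n - 30)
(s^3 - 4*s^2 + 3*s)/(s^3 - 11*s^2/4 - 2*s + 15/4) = 4*s/(4*s + 5)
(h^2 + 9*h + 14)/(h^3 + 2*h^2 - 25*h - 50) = (h + 7)/(h^2 - 25)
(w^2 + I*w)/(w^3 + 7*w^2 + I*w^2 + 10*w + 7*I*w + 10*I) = w/(w^2 + 7*w + 10)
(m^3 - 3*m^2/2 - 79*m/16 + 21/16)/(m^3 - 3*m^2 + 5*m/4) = (16*m^3 - 24*m^2 - 79*m + 21)/(4*m*(4*m^2 - 12*m + 5))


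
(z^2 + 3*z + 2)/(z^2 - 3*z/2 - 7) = 2*(z + 1)/(2*z - 7)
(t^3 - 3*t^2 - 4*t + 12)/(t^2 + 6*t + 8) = (t^2 - 5*t + 6)/(t + 4)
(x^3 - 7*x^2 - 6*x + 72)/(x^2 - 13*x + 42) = (x^2 - x - 12)/(x - 7)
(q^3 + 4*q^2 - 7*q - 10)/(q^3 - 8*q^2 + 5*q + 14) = (q + 5)/(q - 7)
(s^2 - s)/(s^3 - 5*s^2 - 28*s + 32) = s/(s^2 - 4*s - 32)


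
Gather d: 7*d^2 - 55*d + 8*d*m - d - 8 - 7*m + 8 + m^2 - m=7*d^2 + d*(8*m - 56) + m^2 - 8*m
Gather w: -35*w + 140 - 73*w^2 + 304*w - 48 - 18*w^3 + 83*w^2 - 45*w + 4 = -18*w^3 + 10*w^2 + 224*w + 96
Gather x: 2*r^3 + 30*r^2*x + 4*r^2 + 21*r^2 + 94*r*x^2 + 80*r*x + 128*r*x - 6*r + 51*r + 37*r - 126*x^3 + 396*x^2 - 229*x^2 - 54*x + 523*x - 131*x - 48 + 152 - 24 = 2*r^3 + 25*r^2 + 82*r - 126*x^3 + x^2*(94*r + 167) + x*(30*r^2 + 208*r + 338) + 80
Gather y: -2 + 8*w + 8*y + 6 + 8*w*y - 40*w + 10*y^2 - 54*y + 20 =-32*w + 10*y^2 + y*(8*w - 46) + 24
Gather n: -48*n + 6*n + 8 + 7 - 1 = 14 - 42*n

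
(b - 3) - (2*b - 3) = -b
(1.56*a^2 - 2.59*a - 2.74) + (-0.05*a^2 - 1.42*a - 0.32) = 1.51*a^2 - 4.01*a - 3.06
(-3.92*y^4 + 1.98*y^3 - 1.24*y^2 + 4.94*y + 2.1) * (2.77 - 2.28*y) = 8.9376*y^5 - 15.3728*y^4 + 8.3118*y^3 - 14.698*y^2 + 8.8958*y + 5.817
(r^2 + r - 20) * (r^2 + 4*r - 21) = r^4 + 5*r^3 - 37*r^2 - 101*r + 420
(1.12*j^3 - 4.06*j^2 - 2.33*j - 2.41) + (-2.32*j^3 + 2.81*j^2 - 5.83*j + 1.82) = -1.2*j^3 - 1.25*j^2 - 8.16*j - 0.59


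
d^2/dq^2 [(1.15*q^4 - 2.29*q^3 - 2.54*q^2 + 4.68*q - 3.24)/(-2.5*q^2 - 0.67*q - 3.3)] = (-14.375*q^6 - 11.5575*q^5 - 60.02241*q^4 - 143.420438*q^3 - 124.13286*q^2 + 413.8506*q + 25.465032)/(15.625*q^6 + 12.5625*q^5 + 65.24175*q^4 + 33.465763*q^3 + 86.11911*q^2 + 21.8889*q + 35.937)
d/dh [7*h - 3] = 7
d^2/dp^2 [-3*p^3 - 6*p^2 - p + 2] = -18*p - 12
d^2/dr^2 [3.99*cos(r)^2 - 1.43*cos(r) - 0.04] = 1.43*cos(r) - 7.98*cos(2*r)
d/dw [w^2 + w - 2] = 2*w + 1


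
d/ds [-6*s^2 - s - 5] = -12*s - 1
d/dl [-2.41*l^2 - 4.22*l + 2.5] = -4.82*l - 4.22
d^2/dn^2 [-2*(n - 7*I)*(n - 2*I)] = -4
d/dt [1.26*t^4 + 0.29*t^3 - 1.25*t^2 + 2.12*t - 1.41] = 5.04*t^3 + 0.87*t^2 - 2.5*t + 2.12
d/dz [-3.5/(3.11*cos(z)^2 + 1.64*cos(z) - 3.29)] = -(21.77*cos(z) + 5.74)*sin(z)/(3.11*cos(z)^2 + 1.64*cos(z) - 3.29)^2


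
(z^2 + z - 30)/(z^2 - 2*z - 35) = (-z^2 - z + 30)/(-z^2 + 2*z + 35)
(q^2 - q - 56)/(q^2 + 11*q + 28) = (q - 8)/(q + 4)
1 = 1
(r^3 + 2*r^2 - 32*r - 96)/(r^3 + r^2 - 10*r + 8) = (r^2 - 2*r - 24)/(r^2 - 3*r + 2)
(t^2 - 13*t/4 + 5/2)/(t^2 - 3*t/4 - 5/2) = (4*t - 5)/(4*t + 5)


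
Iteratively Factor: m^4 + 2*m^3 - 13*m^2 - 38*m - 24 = (m + 1)*(m^3 + m^2 - 14*m - 24) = (m + 1)*(m + 2)*(m^2 - m - 12) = (m - 4)*(m + 1)*(m + 2)*(m + 3)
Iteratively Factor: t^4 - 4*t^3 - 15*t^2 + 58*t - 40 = (t - 5)*(t^3 + t^2 - 10*t + 8) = (t - 5)*(t + 4)*(t^2 - 3*t + 2) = (t - 5)*(t - 2)*(t + 4)*(t - 1)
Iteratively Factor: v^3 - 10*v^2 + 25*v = (v - 5)*(v^2 - 5*v) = (v - 5)^2*(v)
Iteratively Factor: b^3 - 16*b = (b)*(b^2 - 16) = b*(b + 4)*(b - 4)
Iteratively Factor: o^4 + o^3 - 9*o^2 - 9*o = (o - 3)*(o^3 + 4*o^2 + 3*o) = o*(o - 3)*(o^2 + 4*o + 3) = o*(o - 3)*(o + 3)*(o + 1)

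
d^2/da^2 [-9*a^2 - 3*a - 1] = -18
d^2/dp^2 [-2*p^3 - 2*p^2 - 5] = -12*p - 4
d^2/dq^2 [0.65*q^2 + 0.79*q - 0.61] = 1.30000000000000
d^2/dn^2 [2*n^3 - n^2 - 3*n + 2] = 12*n - 2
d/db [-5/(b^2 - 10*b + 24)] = 10*(b - 5)/(b^2 - 10*b + 24)^2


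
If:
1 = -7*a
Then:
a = -1/7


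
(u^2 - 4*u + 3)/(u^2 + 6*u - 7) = (u - 3)/(u + 7)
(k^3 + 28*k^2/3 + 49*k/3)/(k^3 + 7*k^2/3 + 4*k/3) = (3*k^2 + 28*k + 49)/(3*k^2 + 7*k + 4)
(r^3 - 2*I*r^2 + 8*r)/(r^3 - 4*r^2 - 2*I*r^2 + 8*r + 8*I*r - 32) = r/(r - 4)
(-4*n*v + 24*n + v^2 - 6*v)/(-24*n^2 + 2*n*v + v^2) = (v - 6)/(6*n + v)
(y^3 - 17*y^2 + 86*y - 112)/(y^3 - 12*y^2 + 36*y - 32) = (y - 7)/(y - 2)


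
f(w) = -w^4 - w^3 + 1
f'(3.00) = -135.00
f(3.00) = -107.00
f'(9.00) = -3159.00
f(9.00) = -7289.00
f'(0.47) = -1.08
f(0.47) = 0.85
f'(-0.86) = 0.33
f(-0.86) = 1.09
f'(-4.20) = 243.43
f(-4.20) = -236.08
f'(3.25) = -169.00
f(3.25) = -144.89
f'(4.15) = -337.56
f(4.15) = -367.09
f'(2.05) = -47.07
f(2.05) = -25.28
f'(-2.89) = 71.49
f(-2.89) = -44.62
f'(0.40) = -0.74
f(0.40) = 0.91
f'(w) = -4*w^3 - 3*w^2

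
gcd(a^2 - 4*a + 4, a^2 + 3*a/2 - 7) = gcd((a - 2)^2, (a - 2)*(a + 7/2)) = a - 2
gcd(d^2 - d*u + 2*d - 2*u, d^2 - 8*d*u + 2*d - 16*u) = d + 2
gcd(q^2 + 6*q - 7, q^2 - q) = q - 1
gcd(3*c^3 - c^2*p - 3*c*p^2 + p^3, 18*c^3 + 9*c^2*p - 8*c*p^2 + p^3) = -3*c^2 - 2*c*p + p^2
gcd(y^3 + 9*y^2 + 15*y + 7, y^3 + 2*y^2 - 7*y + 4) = 1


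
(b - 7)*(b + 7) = b^2 - 49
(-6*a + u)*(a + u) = -6*a^2 - 5*a*u + u^2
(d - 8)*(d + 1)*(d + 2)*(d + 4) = d^4 - d^3 - 42*d^2 - 104*d - 64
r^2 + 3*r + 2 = (r + 1)*(r + 2)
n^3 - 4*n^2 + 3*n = n*(n - 3)*(n - 1)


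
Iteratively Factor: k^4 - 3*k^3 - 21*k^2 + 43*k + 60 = (k + 1)*(k^3 - 4*k^2 - 17*k + 60) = (k - 5)*(k + 1)*(k^2 + k - 12) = (k - 5)*(k + 1)*(k + 4)*(k - 3)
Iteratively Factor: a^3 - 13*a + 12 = (a - 3)*(a^2 + 3*a - 4) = (a - 3)*(a + 4)*(a - 1)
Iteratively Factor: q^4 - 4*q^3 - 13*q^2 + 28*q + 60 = (q + 2)*(q^3 - 6*q^2 - q + 30) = (q + 2)^2*(q^2 - 8*q + 15) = (q - 5)*(q + 2)^2*(q - 3)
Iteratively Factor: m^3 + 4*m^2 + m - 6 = (m - 1)*(m^2 + 5*m + 6) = (m - 1)*(m + 3)*(m + 2)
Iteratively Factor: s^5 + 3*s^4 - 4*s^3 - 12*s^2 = (s)*(s^4 + 3*s^3 - 4*s^2 - 12*s) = s*(s - 2)*(s^3 + 5*s^2 + 6*s) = s*(s - 2)*(s + 2)*(s^2 + 3*s) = s*(s - 2)*(s + 2)*(s + 3)*(s)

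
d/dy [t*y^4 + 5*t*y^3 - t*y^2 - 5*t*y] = t*(4*y^3 + 15*y^2 - 2*y - 5)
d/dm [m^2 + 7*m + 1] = 2*m + 7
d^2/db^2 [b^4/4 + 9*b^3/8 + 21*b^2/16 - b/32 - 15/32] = 3*b^2 + 27*b/4 + 21/8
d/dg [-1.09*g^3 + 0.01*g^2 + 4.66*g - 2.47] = -3.27*g^2 + 0.02*g + 4.66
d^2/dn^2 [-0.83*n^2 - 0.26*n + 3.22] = -1.66000000000000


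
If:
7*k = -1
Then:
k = -1/7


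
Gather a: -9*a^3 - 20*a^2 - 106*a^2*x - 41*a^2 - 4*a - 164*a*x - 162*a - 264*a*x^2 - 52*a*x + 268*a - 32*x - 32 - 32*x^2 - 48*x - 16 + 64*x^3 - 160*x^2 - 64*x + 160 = -9*a^3 + a^2*(-106*x - 61) + a*(-264*x^2 - 216*x + 102) + 64*x^3 - 192*x^2 - 144*x + 112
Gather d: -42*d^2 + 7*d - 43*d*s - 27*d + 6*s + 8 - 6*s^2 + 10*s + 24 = -42*d^2 + d*(-43*s - 20) - 6*s^2 + 16*s + 32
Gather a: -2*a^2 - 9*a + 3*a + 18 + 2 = -2*a^2 - 6*a + 20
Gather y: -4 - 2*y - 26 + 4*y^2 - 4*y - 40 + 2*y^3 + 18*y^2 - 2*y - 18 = 2*y^3 + 22*y^2 - 8*y - 88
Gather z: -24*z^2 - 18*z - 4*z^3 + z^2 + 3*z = -4*z^3 - 23*z^2 - 15*z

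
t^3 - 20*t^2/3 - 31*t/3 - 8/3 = (t - 8)*(t + 1/3)*(t + 1)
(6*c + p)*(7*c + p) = 42*c^2 + 13*c*p + p^2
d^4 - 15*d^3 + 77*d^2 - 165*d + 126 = (d - 7)*(d - 3)^2*(d - 2)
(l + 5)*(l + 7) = l^2 + 12*l + 35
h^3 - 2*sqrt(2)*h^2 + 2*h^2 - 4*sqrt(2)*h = h*(h + 2)*(h - 2*sqrt(2))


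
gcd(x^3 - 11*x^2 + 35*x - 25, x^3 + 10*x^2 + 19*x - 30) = x - 1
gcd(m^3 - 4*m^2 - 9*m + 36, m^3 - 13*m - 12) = m^2 - m - 12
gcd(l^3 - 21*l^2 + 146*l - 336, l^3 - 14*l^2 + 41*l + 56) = l^2 - 15*l + 56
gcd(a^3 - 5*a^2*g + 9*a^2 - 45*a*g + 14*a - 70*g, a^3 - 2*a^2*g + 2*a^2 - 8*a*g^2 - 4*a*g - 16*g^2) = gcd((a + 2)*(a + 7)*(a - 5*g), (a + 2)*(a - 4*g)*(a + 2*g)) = a + 2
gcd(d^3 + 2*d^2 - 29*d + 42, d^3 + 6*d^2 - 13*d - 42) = d^2 + 4*d - 21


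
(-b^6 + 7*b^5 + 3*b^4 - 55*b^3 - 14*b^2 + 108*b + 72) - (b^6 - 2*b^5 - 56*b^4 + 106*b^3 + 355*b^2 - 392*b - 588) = -2*b^6 + 9*b^5 + 59*b^4 - 161*b^3 - 369*b^2 + 500*b + 660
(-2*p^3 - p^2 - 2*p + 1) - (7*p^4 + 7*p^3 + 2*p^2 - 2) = -7*p^4 - 9*p^3 - 3*p^2 - 2*p + 3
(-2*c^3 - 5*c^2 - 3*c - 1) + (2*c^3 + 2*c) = -5*c^2 - c - 1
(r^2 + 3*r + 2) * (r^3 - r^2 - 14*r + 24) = r^5 + 2*r^4 - 15*r^3 - 20*r^2 + 44*r + 48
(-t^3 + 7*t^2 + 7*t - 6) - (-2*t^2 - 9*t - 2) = -t^3 + 9*t^2 + 16*t - 4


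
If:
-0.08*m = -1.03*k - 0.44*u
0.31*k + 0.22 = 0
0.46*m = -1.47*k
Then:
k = -0.71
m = 2.27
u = 2.07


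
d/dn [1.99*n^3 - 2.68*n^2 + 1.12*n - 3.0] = 5.97*n^2 - 5.36*n + 1.12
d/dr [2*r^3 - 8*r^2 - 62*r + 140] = 6*r^2 - 16*r - 62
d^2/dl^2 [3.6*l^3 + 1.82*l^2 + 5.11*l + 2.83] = 21.6*l + 3.64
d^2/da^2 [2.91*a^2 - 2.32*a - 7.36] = 5.82000000000000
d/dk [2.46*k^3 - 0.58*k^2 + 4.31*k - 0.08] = 7.38*k^2 - 1.16*k + 4.31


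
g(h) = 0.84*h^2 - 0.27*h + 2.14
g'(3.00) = 4.77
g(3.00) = 8.89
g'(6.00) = 9.81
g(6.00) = 30.76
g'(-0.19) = -0.59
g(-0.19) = 2.22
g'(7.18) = 11.79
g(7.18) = 43.51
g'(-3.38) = -5.95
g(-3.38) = 12.65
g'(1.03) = 1.46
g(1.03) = 2.75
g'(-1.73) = -3.18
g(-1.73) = 5.12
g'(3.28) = 5.24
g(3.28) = 10.29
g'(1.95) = 3.01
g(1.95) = 4.81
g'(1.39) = 2.07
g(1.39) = 3.39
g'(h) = 1.68*h - 0.27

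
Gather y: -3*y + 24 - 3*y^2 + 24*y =-3*y^2 + 21*y + 24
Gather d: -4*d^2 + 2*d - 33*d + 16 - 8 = -4*d^2 - 31*d + 8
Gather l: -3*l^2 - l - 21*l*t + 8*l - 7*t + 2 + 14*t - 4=-3*l^2 + l*(7 - 21*t) + 7*t - 2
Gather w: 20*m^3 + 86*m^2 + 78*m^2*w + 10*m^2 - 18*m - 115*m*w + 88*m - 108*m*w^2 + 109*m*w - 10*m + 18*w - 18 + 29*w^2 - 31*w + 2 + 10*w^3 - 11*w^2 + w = 20*m^3 + 96*m^2 + 60*m + 10*w^3 + w^2*(18 - 108*m) + w*(78*m^2 - 6*m - 12) - 16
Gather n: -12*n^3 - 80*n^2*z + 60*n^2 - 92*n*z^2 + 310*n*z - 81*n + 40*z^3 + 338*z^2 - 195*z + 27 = -12*n^3 + n^2*(60 - 80*z) + n*(-92*z^2 + 310*z - 81) + 40*z^3 + 338*z^2 - 195*z + 27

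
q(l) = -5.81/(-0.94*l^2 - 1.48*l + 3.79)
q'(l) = -5.81*(1.88*l + 1.48)/(-0.94*l^2 - 1.48*l + 3.79)^2 = (-10.9228*l - 8.5988)/(0.94*l^2 + 1.48*l - 3.79)^2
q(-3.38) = 2.98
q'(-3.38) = 7.47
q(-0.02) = -1.52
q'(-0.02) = -0.57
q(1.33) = -36.58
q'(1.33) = -916.68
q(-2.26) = -2.49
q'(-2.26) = 2.95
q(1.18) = -7.91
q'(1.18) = -39.80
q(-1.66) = -1.59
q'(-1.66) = 0.71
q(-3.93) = 1.18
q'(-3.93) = 1.42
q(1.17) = -7.53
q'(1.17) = -35.90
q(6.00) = 0.15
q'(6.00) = -0.05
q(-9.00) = 0.10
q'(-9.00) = 0.03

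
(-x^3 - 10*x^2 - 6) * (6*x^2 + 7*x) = -6*x^5 - 67*x^4 - 70*x^3 - 36*x^2 - 42*x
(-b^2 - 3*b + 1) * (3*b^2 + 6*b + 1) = -3*b^4 - 15*b^3 - 16*b^2 + 3*b + 1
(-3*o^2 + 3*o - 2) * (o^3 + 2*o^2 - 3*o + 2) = -3*o^5 - 3*o^4 + 13*o^3 - 19*o^2 + 12*o - 4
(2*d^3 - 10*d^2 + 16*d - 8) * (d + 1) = 2*d^4 - 8*d^3 + 6*d^2 + 8*d - 8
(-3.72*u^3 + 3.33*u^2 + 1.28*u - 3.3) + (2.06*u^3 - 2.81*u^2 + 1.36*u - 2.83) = -1.66*u^3 + 0.52*u^2 + 2.64*u - 6.13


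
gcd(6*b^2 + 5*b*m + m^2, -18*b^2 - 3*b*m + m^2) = 3*b + m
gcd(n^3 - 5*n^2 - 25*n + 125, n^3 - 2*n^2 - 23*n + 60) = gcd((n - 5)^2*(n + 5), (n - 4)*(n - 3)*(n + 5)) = n + 5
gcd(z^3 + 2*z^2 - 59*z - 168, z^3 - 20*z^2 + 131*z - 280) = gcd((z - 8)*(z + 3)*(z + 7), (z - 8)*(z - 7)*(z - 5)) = z - 8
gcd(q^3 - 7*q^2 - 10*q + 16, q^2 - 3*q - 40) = q - 8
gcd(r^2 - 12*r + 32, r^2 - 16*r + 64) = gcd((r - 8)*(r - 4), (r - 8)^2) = r - 8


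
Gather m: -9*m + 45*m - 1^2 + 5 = 36*m + 4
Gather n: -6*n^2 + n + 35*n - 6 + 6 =-6*n^2 + 36*n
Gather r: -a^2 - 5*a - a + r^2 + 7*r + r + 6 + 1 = -a^2 - 6*a + r^2 + 8*r + 7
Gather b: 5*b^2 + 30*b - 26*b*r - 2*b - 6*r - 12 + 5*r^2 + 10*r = 5*b^2 + b*(28 - 26*r) + 5*r^2 + 4*r - 12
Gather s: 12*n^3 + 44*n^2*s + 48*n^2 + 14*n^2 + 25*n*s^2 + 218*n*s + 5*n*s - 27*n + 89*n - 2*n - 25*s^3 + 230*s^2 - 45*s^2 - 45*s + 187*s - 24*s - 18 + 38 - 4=12*n^3 + 62*n^2 + 60*n - 25*s^3 + s^2*(25*n + 185) + s*(44*n^2 + 223*n + 118) + 16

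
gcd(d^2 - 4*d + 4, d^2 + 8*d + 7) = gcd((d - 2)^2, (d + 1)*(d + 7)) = 1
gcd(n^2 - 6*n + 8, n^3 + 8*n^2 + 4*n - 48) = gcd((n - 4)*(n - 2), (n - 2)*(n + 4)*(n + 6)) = n - 2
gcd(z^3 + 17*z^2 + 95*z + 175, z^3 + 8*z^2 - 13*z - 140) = z^2 + 12*z + 35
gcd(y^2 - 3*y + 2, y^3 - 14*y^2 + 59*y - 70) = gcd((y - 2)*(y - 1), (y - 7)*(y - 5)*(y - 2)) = y - 2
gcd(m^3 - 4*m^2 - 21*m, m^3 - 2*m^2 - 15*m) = m^2 + 3*m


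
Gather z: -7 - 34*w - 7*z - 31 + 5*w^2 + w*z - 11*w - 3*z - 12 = 5*w^2 - 45*w + z*(w - 10) - 50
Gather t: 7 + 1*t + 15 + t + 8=2*t + 30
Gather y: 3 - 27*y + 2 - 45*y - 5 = -72*y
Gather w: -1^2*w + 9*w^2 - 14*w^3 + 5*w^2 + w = -14*w^3 + 14*w^2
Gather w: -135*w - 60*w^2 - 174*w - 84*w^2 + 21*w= -144*w^2 - 288*w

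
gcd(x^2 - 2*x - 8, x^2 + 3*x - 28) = x - 4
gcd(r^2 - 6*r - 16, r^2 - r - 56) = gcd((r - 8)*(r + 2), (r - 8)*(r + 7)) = r - 8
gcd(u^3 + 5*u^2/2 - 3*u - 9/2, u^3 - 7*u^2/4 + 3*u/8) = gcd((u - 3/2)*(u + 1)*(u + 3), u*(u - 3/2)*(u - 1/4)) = u - 3/2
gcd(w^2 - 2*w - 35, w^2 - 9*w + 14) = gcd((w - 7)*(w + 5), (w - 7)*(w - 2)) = w - 7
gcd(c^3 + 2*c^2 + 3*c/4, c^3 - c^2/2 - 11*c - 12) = c + 3/2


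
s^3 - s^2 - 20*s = s*(s - 5)*(s + 4)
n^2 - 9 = (n - 3)*(n + 3)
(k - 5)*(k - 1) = k^2 - 6*k + 5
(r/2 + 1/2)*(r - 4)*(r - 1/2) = r^3/2 - 7*r^2/4 - 5*r/4 + 1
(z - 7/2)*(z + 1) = z^2 - 5*z/2 - 7/2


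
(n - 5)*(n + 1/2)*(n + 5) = n^3 + n^2/2 - 25*n - 25/2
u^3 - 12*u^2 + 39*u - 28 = (u - 7)*(u - 4)*(u - 1)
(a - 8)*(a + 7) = a^2 - a - 56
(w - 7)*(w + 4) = w^2 - 3*w - 28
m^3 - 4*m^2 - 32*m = m*(m - 8)*(m + 4)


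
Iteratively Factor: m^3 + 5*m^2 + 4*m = (m)*(m^2 + 5*m + 4) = m*(m + 4)*(m + 1)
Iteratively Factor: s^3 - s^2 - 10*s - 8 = (s + 2)*(s^2 - 3*s - 4) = (s + 1)*(s + 2)*(s - 4)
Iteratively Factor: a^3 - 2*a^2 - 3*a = (a)*(a^2 - 2*a - 3) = a*(a + 1)*(a - 3)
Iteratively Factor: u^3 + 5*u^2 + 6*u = (u + 3)*(u^2 + 2*u) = (u + 2)*(u + 3)*(u)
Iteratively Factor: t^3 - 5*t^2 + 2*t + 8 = (t - 2)*(t^2 - 3*t - 4) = (t - 2)*(t + 1)*(t - 4)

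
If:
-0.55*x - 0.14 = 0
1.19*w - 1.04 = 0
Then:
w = 0.87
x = -0.25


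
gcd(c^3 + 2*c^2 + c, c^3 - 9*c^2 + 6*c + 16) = c + 1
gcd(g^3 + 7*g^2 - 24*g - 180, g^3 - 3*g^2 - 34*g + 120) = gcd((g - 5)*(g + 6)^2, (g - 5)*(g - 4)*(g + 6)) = g^2 + g - 30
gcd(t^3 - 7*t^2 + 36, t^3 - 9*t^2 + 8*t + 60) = t^2 - 4*t - 12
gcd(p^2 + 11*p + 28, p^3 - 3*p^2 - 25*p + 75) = 1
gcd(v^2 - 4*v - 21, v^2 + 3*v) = v + 3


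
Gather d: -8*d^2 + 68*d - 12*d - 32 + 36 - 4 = -8*d^2 + 56*d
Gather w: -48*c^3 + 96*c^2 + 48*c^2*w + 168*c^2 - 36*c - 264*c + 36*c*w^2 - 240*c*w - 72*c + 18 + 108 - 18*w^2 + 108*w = -48*c^3 + 264*c^2 - 372*c + w^2*(36*c - 18) + w*(48*c^2 - 240*c + 108) + 126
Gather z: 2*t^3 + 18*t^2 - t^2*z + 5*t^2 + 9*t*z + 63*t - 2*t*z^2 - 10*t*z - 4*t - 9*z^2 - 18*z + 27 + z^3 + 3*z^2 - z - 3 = 2*t^3 + 23*t^2 + 59*t + z^3 + z^2*(-2*t - 6) + z*(-t^2 - t - 19) + 24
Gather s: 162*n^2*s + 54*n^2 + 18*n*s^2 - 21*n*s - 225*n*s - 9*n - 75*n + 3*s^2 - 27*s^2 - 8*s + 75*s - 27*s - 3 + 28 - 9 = 54*n^2 - 84*n + s^2*(18*n - 24) + s*(162*n^2 - 246*n + 40) + 16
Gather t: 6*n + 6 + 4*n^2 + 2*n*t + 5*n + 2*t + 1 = 4*n^2 + 11*n + t*(2*n + 2) + 7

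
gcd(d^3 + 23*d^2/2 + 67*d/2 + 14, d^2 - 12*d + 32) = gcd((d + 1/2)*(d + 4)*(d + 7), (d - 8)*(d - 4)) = 1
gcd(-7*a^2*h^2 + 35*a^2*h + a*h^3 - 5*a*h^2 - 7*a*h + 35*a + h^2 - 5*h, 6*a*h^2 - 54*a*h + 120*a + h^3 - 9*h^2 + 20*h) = h - 5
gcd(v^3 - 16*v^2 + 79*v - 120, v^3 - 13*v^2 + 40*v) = v^2 - 13*v + 40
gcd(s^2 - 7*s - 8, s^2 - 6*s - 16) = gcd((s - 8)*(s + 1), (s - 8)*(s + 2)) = s - 8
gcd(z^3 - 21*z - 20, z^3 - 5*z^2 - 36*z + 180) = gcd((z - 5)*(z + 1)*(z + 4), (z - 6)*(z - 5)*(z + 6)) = z - 5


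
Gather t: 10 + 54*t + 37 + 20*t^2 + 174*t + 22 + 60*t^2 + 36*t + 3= 80*t^2 + 264*t + 72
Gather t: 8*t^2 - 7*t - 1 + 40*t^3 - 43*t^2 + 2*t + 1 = 40*t^3 - 35*t^2 - 5*t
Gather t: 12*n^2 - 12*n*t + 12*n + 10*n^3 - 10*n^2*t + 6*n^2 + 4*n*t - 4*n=10*n^3 + 18*n^2 + 8*n + t*(-10*n^2 - 8*n)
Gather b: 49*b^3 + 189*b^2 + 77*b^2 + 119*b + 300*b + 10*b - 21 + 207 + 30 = 49*b^3 + 266*b^2 + 429*b + 216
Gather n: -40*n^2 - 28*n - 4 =-40*n^2 - 28*n - 4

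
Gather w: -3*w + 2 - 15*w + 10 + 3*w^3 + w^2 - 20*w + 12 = 3*w^3 + w^2 - 38*w + 24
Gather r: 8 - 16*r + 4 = 12 - 16*r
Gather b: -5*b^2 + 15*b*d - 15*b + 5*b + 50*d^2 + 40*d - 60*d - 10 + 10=-5*b^2 + b*(15*d - 10) + 50*d^2 - 20*d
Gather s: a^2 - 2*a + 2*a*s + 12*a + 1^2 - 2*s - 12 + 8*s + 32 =a^2 + 10*a + s*(2*a + 6) + 21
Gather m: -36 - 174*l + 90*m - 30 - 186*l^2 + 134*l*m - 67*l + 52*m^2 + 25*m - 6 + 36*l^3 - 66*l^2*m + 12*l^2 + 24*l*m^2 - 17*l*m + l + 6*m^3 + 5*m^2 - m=36*l^3 - 174*l^2 - 240*l + 6*m^3 + m^2*(24*l + 57) + m*(-66*l^2 + 117*l + 114) - 72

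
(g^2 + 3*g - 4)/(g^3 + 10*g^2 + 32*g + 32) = (g - 1)/(g^2 + 6*g + 8)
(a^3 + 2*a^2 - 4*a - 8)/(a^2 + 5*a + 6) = (a^2 - 4)/(a + 3)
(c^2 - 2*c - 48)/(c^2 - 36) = (c - 8)/(c - 6)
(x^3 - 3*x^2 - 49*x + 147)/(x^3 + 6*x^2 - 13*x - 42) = (x - 7)/(x + 2)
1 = 1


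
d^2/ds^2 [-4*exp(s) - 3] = -4*exp(s)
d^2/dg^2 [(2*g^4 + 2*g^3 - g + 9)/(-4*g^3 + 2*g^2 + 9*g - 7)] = 12*(-16*g^6 - 18*g^5 - 159*g^4 + 239*g^3 + 81*g^2 + 3*g - 132)/(64*g^9 - 96*g^8 - 384*g^7 + 760*g^6 + 528*g^5 - 1914*g^4 + 615*g^3 + 1407*g^2 - 1323*g + 343)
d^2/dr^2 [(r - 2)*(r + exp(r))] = r*exp(r) + 2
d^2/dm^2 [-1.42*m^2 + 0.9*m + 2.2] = -2.84000000000000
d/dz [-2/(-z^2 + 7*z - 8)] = 2*(7 - 2*z)/(z^2 - 7*z + 8)^2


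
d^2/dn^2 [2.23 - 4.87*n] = 0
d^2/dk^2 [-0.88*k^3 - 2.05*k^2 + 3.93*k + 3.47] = -5.28*k - 4.1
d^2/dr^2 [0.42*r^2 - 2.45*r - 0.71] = 0.840000000000000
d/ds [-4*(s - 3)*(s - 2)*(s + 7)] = -12*s^2 - 16*s + 116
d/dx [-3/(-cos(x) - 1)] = 3*sin(x)/(cos(x) + 1)^2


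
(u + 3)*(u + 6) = u^2 + 9*u + 18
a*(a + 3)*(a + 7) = a^3 + 10*a^2 + 21*a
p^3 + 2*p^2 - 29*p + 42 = (p - 3)*(p - 2)*(p + 7)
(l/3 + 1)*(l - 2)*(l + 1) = l^3/3 + 2*l^2/3 - 5*l/3 - 2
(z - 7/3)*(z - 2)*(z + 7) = z^3 + 8*z^2/3 - 77*z/3 + 98/3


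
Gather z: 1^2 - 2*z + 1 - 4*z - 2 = -6*z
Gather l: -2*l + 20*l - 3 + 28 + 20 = 18*l + 45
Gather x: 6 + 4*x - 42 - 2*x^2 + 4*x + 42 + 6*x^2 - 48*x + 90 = 4*x^2 - 40*x + 96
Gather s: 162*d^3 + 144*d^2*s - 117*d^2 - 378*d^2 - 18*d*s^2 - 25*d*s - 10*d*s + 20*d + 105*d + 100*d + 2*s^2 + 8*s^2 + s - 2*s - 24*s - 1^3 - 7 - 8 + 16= 162*d^3 - 495*d^2 + 225*d + s^2*(10 - 18*d) + s*(144*d^2 - 35*d - 25)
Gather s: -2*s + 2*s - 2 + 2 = 0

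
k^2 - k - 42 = (k - 7)*(k + 6)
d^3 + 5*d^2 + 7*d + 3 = (d + 1)^2*(d + 3)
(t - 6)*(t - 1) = t^2 - 7*t + 6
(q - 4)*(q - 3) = q^2 - 7*q + 12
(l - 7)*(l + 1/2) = l^2 - 13*l/2 - 7/2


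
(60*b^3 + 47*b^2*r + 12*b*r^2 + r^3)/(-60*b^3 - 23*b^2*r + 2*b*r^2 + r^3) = (5*b + r)/(-5*b + r)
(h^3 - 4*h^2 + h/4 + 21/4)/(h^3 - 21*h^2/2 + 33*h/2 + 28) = (h - 3/2)/(h - 8)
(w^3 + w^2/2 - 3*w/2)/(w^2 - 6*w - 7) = w*(-2*w^2 - w + 3)/(2*(-w^2 + 6*w + 7))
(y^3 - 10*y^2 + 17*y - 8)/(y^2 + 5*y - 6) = (y^2 - 9*y + 8)/(y + 6)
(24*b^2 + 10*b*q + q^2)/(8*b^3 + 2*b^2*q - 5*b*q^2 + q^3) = (24*b^2 + 10*b*q + q^2)/(8*b^3 + 2*b^2*q - 5*b*q^2 + q^3)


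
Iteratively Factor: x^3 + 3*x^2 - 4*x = (x + 4)*(x^2 - x) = x*(x + 4)*(x - 1)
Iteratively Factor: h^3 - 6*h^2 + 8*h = (h - 4)*(h^2 - 2*h) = (h - 4)*(h - 2)*(h)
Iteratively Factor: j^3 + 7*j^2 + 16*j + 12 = (j + 2)*(j^2 + 5*j + 6) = (j + 2)^2*(j + 3)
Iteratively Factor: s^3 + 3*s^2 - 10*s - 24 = (s + 2)*(s^2 + s - 12) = (s - 3)*(s + 2)*(s + 4)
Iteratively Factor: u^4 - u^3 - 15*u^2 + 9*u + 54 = (u + 3)*(u^3 - 4*u^2 - 3*u + 18) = (u - 3)*(u + 3)*(u^2 - u - 6) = (u - 3)^2*(u + 3)*(u + 2)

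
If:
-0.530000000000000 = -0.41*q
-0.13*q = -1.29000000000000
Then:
No Solution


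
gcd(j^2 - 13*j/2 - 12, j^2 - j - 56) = j - 8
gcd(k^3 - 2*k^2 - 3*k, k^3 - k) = k^2 + k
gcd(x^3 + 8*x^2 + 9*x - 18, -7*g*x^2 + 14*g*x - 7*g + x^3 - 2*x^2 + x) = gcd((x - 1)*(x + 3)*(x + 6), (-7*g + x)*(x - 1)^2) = x - 1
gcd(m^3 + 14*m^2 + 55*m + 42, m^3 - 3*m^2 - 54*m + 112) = m + 7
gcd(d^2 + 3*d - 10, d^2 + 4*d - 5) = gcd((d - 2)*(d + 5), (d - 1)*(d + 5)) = d + 5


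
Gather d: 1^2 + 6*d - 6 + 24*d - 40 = 30*d - 45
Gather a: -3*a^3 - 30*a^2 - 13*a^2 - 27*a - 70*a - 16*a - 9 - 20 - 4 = -3*a^3 - 43*a^2 - 113*a - 33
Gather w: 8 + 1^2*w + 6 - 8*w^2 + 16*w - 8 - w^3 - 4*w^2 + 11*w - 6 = -w^3 - 12*w^2 + 28*w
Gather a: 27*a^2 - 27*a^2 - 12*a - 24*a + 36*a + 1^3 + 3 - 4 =0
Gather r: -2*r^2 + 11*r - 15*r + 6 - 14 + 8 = -2*r^2 - 4*r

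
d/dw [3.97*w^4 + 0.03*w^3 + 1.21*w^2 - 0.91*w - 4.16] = 15.88*w^3 + 0.09*w^2 + 2.42*w - 0.91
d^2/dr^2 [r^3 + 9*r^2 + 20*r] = 6*r + 18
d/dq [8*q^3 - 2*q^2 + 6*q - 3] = 24*q^2 - 4*q + 6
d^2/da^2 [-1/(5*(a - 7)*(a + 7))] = 2*(-3*a^2 - 49)/(5*(a^6 - 147*a^4 + 7203*a^2 - 117649))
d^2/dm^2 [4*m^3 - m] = 24*m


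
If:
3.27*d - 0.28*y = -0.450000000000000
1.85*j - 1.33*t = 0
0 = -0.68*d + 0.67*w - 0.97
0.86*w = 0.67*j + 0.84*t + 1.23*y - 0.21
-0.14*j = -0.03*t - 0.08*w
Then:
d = -0.18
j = 1.03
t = 1.43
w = 1.27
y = -0.48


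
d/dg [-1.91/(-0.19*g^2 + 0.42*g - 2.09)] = (0.8022 - 0.7258*g)/(0.19*g^2 - 0.42*g + 2.09)^2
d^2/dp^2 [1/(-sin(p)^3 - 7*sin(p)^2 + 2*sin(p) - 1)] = (9*sin(p)^6 + 77*sin(p)^5 + 180*sin(p)^4 - 163*sin(p)^3 - 306*sin(p)^2 + 92*sin(p) + 6)/(sin(p)^3 + 7*sin(p)^2 - 2*sin(p) + 1)^3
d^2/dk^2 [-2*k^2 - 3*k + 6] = -4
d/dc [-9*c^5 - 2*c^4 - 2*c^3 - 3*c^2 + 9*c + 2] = -45*c^4 - 8*c^3 - 6*c^2 - 6*c + 9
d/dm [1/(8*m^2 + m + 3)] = (-16*m - 1)/(8*m^2 + m + 3)^2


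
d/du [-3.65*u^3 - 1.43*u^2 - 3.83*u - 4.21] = -10.95*u^2 - 2.86*u - 3.83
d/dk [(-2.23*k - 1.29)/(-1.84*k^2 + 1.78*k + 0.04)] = (-4.1032*k^2 - 4.7472*k + 2.207)/(3.3856*k^4 - 6.5504*k^3 + 3.0212*k^2 + 0.1424*k + 0.0016)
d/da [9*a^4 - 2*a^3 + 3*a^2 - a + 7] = 36*a^3 - 6*a^2 + 6*a - 1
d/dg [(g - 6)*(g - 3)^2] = 3*(g - 5)*(g - 3)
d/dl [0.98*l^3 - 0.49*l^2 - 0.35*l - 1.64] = 2.94*l^2 - 0.98*l - 0.35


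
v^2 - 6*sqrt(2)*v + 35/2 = (v - 7*sqrt(2)/2)*(v - 5*sqrt(2)/2)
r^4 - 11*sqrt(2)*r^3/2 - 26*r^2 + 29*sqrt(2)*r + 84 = (r - 7*sqrt(2))*(r - 3*sqrt(2)/2)*(r + sqrt(2))*(r + 2*sqrt(2))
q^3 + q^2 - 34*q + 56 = (q - 4)*(q - 2)*(q + 7)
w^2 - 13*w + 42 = (w - 7)*(w - 6)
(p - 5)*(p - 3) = p^2 - 8*p + 15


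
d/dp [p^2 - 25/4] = 2*p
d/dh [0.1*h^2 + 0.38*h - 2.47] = 0.2*h + 0.38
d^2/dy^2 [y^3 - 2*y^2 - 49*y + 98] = 6*y - 4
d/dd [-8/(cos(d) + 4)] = -8*sin(d)/(cos(d) + 4)^2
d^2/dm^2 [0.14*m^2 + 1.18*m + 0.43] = 0.280000000000000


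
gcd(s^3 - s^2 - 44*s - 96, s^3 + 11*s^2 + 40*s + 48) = s^2 + 7*s + 12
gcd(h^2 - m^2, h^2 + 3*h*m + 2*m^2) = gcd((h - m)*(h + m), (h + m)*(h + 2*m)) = h + m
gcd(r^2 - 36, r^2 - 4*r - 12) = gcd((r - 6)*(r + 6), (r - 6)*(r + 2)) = r - 6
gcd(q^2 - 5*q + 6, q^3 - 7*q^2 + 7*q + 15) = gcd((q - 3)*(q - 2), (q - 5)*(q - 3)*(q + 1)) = q - 3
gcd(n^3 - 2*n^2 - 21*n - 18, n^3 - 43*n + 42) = n - 6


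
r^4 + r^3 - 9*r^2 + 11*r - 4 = (r - 1)^3*(r + 4)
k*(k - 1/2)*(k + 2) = k^3 + 3*k^2/2 - k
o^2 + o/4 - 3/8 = (o - 1/2)*(o + 3/4)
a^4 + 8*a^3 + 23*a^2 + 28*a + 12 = (a + 1)*(a + 2)^2*(a + 3)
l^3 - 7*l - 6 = (l - 3)*(l + 1)*(l + 2)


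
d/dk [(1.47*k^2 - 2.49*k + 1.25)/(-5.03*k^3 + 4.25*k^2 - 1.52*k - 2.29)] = (7.3941*k^4 - 25.0494*k^3 + 27.2106*k^2 - 17.3576*k + 7.6021)/(25.3009*k^6 - 42.755*k^5 + 33.3537*k^4 + 10.1174*k^3 - 17.1546*k^2 + 6.9616*k + 5.2441)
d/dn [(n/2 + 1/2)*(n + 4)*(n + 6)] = 3*n^2/2 + 11*n + 17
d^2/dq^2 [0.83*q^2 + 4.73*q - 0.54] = 1.66000000000000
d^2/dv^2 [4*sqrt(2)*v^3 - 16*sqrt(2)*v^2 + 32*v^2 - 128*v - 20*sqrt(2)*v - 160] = 24*sqrt(2)*v - 32*sqrt(2) + 64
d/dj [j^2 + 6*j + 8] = 2*j + 6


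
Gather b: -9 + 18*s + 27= 18*s + 18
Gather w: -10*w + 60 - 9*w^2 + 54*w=-9*w^2 + 44*w + 60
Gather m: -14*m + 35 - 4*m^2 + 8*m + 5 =-4*m^2 - 6*m + 40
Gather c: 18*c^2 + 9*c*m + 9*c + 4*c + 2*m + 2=18*c^2 + c*(9*m + 13) + 2*m + 2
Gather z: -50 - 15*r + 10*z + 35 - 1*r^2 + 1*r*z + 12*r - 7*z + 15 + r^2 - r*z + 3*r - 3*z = 0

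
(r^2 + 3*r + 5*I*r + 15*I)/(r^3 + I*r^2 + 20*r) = (r + 3)/(r*(r - 4*I))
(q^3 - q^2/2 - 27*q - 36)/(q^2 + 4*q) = q - 9/2 - 9/q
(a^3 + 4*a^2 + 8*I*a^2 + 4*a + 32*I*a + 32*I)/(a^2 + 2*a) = a + 2 + 8*I + 16*I/a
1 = 1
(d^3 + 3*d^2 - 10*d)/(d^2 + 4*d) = (d^2 + 3*d - 10)/(d + 4)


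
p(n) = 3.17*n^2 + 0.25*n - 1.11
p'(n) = 6.34*n + 0.25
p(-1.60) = 6.61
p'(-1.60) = -9.89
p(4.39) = 61.08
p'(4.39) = 28.08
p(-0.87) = 1.07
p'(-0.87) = -5.27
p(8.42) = 225.74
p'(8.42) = 53.63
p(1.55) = 6.89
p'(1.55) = 10.08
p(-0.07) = -1.11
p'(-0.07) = -0.19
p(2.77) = 23.91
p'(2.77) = 17.81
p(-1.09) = 2.38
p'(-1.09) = -6.66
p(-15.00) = 708.39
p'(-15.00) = -94.85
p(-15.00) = 708.39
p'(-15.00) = -94.85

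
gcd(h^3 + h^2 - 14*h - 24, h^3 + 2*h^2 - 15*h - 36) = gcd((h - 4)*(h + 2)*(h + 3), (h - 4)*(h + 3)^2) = h^2 - h - 12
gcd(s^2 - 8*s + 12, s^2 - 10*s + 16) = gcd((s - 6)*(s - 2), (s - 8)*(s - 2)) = s - 2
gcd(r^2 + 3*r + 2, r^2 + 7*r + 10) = r + 2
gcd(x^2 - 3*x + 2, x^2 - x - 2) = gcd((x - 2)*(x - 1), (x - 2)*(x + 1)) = x - 2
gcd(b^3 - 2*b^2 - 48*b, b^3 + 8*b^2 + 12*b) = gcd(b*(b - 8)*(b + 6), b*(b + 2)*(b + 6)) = b^2 + 6*b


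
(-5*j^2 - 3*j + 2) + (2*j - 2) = -5*j^2 - j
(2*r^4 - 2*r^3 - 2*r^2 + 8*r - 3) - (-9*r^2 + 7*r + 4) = 2*r^4 - 2*r^3 + 7*r^2 + r - 7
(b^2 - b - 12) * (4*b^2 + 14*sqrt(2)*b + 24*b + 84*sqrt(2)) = 4*b^4 + 14*sqrt(2)*b^3 + 20*b^3 - 72*b^2 + 70*sqrt(2)*b^2 - 252*sqrt(2)*b - 288*b - 1008*sqrt(2)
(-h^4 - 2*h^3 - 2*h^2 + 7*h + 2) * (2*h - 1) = -2*h^5 - 3*h^4 - 2*h^3 + 16*h^2 - 3*h - 2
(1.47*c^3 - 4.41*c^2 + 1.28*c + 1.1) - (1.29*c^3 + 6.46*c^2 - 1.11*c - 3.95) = 0.18*c^3 - 10.87*c^2 + 2.39*c + 5.05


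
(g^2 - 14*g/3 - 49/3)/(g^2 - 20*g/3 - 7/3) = (3*g + 7)/(3*g + 1)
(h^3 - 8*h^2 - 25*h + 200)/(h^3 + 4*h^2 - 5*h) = (h^2 - 13*h + 40)/(h*(h - 1))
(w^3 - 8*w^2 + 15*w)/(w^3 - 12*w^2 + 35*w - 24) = w*(w - 5)/(w^2 - 9*w + 8)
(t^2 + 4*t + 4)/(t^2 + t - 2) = (t + 2)/(t - 1)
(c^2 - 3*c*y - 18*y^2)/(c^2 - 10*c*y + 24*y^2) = (-c - 3*y)/(-c + 4*y)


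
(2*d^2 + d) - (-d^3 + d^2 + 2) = d^3 + d^2 + d - 2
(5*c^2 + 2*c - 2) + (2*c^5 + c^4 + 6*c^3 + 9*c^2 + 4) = 2*c^5 + c^4 + 6*c^3 + 14*c^2 + 2*c + 2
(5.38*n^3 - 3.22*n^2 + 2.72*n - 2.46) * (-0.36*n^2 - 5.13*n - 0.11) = -1.9368*n^5 - 26.4402*n^4 + 14.9476*n^3 - 12.7138*n^2 + 12.3206*n + 0.2706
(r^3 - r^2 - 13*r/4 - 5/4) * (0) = 0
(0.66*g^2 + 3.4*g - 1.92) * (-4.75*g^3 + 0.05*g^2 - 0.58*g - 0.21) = -3.135*g^5 - 16.117*g^4 + 8.9072*g^3 - 2.2066*g^2 + 0.3996*g + 0.4032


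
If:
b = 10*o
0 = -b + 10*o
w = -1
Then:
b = 10*o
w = -1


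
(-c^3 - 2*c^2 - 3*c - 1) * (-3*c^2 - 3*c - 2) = 3*c^5 + 9*c^4 + 17*c^3 + 16*c^2 + 9*c + 2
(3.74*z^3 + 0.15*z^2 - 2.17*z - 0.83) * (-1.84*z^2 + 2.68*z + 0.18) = -6.8816*z^5 + 9.7472*z^4 + 5.068*z^3 - 4.2614*z^2 - 2.615*z - 0.1494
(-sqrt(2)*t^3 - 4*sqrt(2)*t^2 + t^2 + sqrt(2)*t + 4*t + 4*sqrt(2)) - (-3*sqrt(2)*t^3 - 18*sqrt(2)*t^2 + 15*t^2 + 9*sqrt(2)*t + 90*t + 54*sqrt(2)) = 2*sqrt(2)*t^3 - 14*t^2 + 14*sqrt(2)*t^2 - 86*t - 8*sqrt(2)*t - 50*sqrt(2)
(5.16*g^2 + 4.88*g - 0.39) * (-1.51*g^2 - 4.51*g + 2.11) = -7.7916*g^4 - 30.6404*g^3 - 10.5323*g^2 + 12.0557*g - 0.8229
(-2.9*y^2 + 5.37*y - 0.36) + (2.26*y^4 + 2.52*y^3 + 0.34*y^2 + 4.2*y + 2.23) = 2.26*y^4 + 2.52*y^3 - 2.56*y^2 + 9.57*y + 1.87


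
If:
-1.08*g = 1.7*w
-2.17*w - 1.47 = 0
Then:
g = 1.07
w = -0.68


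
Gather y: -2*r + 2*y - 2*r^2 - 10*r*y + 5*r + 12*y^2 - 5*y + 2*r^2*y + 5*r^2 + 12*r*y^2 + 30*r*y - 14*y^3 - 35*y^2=3*r^2 + 3*r - 14*y^3 + y^2*(12*r - 23) + y*(2*r^2 + 20*r - 3)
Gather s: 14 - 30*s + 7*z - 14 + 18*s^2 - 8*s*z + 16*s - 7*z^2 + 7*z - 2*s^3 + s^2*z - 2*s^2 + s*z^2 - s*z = -2*s^3 + s^2*(z + 16) + s*(z^2 - 9*z - 14) - 7*z^2 + 14*z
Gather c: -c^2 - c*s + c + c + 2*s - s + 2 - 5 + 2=-c^2 + c*(2 - s) + s - 1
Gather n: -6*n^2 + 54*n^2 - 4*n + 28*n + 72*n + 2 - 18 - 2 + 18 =48*n^2 + 96*n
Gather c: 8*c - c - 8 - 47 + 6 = 7*c - 49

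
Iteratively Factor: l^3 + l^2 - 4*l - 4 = (l - 2)*(l^2 + 3*l + 2) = (l - 2)*(l + 1)*(l + 2)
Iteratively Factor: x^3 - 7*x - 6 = (x - 3)*(x^2 + 3*x + 2) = (x - 3)*(x + 1)*(x + 2)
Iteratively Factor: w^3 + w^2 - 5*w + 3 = (w + 3)*(w^2 - 2*w + 1) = (w - 1)*(w + 3)*(w - 1)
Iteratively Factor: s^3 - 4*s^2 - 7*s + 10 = (s - 5)*(s^2 + s - 2) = (s - 5)*(s - 1)*(s + 2)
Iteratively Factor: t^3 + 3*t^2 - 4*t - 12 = (t + 2)*(t^2 + t - 6) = (t - 2)*(t + 2)*(t + 3)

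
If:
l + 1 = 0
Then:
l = -1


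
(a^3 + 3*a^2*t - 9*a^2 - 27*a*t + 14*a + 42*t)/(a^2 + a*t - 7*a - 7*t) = (a^2 + 3*a*t - 2*a - 6*t)/(a + t)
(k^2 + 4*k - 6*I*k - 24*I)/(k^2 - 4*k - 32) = (k - 6*I)/(k - 8)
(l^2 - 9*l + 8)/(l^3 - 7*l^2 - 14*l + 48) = (l - 1)/(l^2 + l - 6)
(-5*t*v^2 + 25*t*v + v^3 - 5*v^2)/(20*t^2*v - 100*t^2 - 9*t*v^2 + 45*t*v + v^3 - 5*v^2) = -v/(4*t - v)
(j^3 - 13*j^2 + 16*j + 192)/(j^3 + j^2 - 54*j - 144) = (j - 8)/(j + 6)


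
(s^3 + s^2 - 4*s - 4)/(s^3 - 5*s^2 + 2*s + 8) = (s + 2)/(s - 4)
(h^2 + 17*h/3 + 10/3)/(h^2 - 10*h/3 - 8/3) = (h + 5)/(h - 4)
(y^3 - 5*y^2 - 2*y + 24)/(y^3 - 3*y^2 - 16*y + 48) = (y + 2)/(y + 4)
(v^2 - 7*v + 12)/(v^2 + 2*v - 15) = (v - 4)/(v + 5)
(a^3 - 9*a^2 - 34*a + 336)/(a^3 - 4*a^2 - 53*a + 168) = (a^2 - a - 42)/(a^2 + 4*a - 21)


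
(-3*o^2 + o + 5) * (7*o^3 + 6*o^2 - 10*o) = -21*o^5 - 11*o^4 + 71*o^3 + 20*o^2 - 50*o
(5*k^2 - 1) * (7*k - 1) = 35*k^3 - 5*k^2 - 7*k + 1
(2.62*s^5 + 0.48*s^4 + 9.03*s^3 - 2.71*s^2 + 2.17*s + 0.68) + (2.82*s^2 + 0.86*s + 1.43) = 2.62*s^5 + 0.48*s^4 + 9.03*s^3 + 0.11*s^2 + 3.03*s + 2.11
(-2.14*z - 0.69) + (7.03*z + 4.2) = 4.89*z + 3.51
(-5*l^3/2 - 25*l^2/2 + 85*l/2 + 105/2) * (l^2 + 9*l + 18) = -5*l^5/2 - 35*l^4 - 115*l^3 + 210*l^2 + 2475*l/2 + 945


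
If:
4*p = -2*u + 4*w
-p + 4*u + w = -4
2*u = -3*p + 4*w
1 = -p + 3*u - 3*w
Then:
No Solution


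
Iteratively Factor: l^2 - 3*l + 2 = (l - 2)*(l - 1)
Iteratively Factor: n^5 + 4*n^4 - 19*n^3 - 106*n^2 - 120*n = (n + 3)*(n^4 + n^3 - 22*n^2 - 40*n) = (n + 3)*(n + 4)*(n^3 - 3*n^2 - 10*n) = n*(n + 3)*(n + 4)*(n^2 - 3*n - 10) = n*(n - 5)*(n + 3)*(n + 4)*(n + 2)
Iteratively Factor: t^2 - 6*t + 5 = (t - 1)*(t - 5)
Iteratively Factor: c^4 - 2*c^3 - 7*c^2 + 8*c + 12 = (c - 3)*(c^3 + c^2 - 4*c - 4) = (c - 3)*(c + 2)*(c^2 - c - 2) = (c - 3)*(c - 2)*(c + 2)*(c + 1)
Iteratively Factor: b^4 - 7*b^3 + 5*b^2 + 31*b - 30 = (b - 1)*(b^3 - 6*b^2 - b + 30) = (b - 3)*(b - 1)*(b^2 - 3*b - 10) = (b - 3)*(b - 1)*(b + 2)*(b - 5)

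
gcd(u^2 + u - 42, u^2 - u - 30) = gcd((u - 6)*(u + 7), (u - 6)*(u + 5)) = u - 6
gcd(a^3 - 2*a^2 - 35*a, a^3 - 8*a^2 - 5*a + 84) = a - 7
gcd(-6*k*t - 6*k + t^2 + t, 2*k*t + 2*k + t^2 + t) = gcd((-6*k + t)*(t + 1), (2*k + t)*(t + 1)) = t + 1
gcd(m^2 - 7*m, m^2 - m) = m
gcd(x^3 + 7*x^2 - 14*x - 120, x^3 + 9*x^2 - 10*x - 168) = x^2 + 2*x - 24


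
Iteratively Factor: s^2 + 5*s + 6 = (s + 2)*(s + 3)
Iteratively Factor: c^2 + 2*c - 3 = (c - 1)*(c + 3)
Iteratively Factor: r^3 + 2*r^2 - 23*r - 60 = (r + 4)*(r^2 - 2*r - 15) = (r + 3)*(r + 4)*(r - 5)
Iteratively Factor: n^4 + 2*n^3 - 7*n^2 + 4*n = (n)*(n^3 + 2*n^2 - 7*n + 4) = n*(n - 1)*(n^2 + 3*n - 4) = n*(n - 1)^2*(n + 4)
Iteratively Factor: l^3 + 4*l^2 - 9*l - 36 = (l - 3)*(l^2 + 7*l + 12) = (l - 3)*(l + 3)*(l + 4)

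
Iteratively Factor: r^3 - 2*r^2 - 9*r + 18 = (r - 2)*(r^2 - 9) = (r - 2)*(r + 3)*(r - 3)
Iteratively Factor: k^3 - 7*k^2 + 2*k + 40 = (k + 2)*(k^2 - 9*k + 20) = (k - 5)*(k + 2)*(k - 4)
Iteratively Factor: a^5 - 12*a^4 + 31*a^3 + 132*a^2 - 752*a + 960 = (a - 3)*(a^4 - 9*a^3 + 4*a^2 + 144*a - 320) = (a - 5)*(a - 3)*(a^3 - 4*a^2 - 16*a + 64) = (a - 5)*(a - 4)*(a - 3)*(a^2 - 16) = (a - 5)*(a - 4)^2*(a - 3)*(a + 4)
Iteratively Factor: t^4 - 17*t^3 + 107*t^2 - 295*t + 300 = (t - 5)*(t^3 - 12*t^2 + 47*t - 60) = (t - 5)^2*(t^2 - 7*t + 12) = (t - 5)^2*(t - 4)*(t - 3)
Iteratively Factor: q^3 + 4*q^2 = (q + 4)*(q^2) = q*(q + 4)*(q)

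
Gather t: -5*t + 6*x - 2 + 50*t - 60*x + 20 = 45*t - 54*x + 18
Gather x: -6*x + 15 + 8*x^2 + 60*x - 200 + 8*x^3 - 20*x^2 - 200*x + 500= 8*x^3 - 12*x^2 - 146*x + 315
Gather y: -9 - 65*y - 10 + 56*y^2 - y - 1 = 56*y^2 - 66*y - 20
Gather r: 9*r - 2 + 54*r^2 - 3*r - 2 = 54*r^2 + 6*r - 4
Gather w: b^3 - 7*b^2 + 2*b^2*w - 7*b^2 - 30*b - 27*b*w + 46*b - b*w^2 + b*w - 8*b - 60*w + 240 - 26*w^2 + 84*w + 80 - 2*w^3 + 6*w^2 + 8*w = b^3 - 14*b^2 + 8*b - 2*w^3 + w^2*(-b - 20) + w*(2*b^2 - 26*b + 32) + 320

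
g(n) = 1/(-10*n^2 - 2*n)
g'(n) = (20*n + 2)/(-10*n^2 - 2*n)^2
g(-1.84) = -0.03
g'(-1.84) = -0.04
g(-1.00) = -0.12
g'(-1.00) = -0.28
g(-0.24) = -10.42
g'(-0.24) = -303.82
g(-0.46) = -0.84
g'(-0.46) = -5.03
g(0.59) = -0.21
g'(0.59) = 0.64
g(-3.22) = -0.01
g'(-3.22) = -0.01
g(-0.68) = -0.31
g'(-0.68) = -1.09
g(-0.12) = 10.42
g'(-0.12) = -43.40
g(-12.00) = 0.00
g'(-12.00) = 0.00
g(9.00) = 0.00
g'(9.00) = 0.00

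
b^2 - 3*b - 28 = (b - 7)*(b + 4)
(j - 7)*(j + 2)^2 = j^3 - 3*j^2 - 24*j - 28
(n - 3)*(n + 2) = n^2 - n - 6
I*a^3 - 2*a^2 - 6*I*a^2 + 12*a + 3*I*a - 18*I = (a - 6)*(a + 3*I)*(I*a + 1)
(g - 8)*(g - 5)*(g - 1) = g^3 - 14*g^2 + 53*g - 40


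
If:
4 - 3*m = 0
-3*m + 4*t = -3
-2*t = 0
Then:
No Solution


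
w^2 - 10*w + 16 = (w - 8)*(w - 2)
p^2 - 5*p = p*(p - 5)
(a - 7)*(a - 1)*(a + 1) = a^3 - 7*a^2 - a + 7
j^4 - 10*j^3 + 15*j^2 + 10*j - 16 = (j - 8)*(j - 2)*(j - 1)*(j + 1)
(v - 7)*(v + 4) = v^2 - 3*v - 28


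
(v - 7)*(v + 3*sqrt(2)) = v^2 - 7*v + 3*sqrt(2)*v - 21*sqrt(2)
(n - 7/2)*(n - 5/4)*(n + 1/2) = n^3 - 17*n^2/4 + 2*n + 35/16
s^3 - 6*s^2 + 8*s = s*(s - 4)*(s - 2)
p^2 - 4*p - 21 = (p - 7)*(p + 3)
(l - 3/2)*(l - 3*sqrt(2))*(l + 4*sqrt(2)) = l^3 - 3*l^2/2 + sqrt(2)*l^2 - 24*l - 3*sqrt(2)*l/2 + 36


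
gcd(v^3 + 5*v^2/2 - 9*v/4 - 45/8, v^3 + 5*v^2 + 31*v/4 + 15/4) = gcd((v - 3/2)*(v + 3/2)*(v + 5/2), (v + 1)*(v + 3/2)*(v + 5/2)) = v^2 + 4*v + 15/4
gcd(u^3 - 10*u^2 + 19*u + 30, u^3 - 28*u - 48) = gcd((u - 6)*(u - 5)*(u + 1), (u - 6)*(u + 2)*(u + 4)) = u - 6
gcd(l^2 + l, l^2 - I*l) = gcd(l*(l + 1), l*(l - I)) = l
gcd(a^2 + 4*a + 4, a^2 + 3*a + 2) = a + 2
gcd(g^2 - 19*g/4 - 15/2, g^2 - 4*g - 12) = g - 6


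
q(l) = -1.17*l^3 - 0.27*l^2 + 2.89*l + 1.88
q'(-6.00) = -120.23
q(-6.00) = 227.54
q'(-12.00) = -496.07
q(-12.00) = 1950.08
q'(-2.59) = -19.26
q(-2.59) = 12.91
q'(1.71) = -8.30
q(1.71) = 0.18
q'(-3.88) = -47.86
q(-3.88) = 54.94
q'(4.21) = -61.59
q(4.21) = -78.04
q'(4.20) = -61.29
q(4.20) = -77.43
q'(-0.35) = 2.65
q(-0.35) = 0.89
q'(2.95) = -29.25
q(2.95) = -21.98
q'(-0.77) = 1.22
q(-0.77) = 0.03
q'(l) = -3.51*l^2 - 0.54*l + 2.89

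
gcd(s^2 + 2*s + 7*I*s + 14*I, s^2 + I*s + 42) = s + 7*I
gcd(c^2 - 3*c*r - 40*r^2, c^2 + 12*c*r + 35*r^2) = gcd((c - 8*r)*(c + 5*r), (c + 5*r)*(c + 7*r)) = c + 5*r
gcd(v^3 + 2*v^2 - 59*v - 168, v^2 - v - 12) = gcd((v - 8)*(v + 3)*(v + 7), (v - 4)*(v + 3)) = v + 3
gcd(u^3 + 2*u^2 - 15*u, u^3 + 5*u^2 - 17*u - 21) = u - 3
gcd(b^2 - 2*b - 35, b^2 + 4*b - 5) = b + 5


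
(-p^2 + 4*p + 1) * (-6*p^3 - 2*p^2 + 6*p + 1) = 6*p^5 - 22*p^4 - 20*p^3 + 21*p^2 + 10*p + 1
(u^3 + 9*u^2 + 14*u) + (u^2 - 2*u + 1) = u^3 + 10*u^2 + 12*u + 1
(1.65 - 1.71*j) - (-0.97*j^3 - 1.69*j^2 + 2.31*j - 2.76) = 0.97*j^3 + 1.69*j^2 - 4.02*j + 4.41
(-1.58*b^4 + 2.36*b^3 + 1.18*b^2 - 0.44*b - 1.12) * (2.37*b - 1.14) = -3.7446*b^5 + 7.3944*b^4 + 0.106200000000001*b^3 - 2.388*b^2 - 2.1528*b + 1.2768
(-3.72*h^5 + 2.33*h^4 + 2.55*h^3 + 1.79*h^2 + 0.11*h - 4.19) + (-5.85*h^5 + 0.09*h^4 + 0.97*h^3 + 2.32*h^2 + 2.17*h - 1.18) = -9.57*h^5 + 2.42*h^4 + 3.52*h^3 + 4.11*h^2 + 2.28*h - 5.37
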